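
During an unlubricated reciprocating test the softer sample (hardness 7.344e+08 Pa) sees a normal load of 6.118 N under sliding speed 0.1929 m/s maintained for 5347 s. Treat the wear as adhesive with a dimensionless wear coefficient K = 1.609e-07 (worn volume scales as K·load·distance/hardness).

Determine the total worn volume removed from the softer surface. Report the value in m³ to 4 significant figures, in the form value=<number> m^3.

Intermediates are printed rounded; the computation keeps full precision; one last rounding: four significant figures.
The distance L = v·t = 0.1929 m/s × 5347 s = 1031 m.
In SI base units: W = 6.118 N, H = 7.344e+08 Pa, K = 1.609e-07.
By Archard's law, V = K·W·L/H = 1.609e-07 · 6.118 · 1031 / 7.344e+08 = 1.383e-12 m³.

value=1.383e-12 m^3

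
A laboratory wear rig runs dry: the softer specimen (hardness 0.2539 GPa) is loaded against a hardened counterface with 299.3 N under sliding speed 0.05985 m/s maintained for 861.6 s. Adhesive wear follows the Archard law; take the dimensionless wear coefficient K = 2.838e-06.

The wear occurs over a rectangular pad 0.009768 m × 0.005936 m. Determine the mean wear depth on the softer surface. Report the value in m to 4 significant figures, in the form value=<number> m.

value=2.975e-06 m

The algebra maintains full precision, and the intermediates are printed rounded; rounded just once, at four significant figures.
Sliding distance L = v·t = 0.05985 m/s × 861.6 s = 51.57 m.
Hardness H = 0.2539 GPa = 2.539e+08 Pa.
Contact area A = 0.009768 m × 0.005936 m = 5.798e-05 m².
Restated in SI base units: W = 299.3 N, H = 2.539e+08 Pa, K = 2.838e-06.
Volume removed: V = K·W·L/H = 2.838e-06 · 299.3 · 51.57 / 2.539e+08 = 1.725e-10 m³.
Depth of wear h = V/A = 1.725e-10 / 5.798e-05 = 2.975e-06 m.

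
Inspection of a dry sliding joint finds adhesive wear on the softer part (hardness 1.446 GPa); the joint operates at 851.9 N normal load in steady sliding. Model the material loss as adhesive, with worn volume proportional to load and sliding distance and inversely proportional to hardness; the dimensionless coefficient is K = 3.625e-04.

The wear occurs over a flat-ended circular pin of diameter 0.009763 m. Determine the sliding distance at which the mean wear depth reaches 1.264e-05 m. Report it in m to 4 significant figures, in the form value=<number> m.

Intermediates are shown rounded, and every step carries exact precision; one final rounding, at four significant figures.
Convert: Hardness H = 1.446 GPa = 1.446e+09 Pa.
Convert: Contact area A = π·d²/4 = π·(0.009763 m)²/4 = 7.486e-05 m².
Restated in SI base units: W = 851.9 N, H = 1.446e+09 Pa, K = 3.625e-04.
Permissible volume V_lim = h_lim·A = 1.264e-05 · 7.486e-05 = 9.462e-10 m³.
Thus life L = V_lim·H/(K·W) = 9.462e-10 · 1.446e+09 / (3.625e-04 · 851.9) = 4.431 m.

value=4.431 m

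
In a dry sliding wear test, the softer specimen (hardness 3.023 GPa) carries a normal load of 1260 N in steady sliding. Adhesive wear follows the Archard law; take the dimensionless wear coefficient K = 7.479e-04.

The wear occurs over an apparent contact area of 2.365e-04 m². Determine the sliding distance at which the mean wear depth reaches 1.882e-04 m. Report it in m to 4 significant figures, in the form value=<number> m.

value=142.8 m

Intermediates are printed rounded; all working math runs at full precision — rounded once at the end to 4 significant digits.
Hardness H = 3.023 GPa = 3.023e+09 Pa.
As SI base values: W = 1260 N, H = 3.023e+09 Pa, K = 7.479e-04.
Wearable volume V_lim = h_lim·A = 1.882e-04 · 2.365e-04 = 4.451e-08 m³.
Thus life L = V_lim·H/(K·W) = 4.451e-08 · 3.023e+09 / (7.479e-04 · 1260) = 142.8 m.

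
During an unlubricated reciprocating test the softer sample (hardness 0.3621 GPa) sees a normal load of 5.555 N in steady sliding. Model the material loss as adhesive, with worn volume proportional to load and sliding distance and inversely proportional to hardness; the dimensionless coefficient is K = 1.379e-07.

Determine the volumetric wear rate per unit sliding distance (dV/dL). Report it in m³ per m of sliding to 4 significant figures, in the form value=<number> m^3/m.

value=2.116e-15 m^3/m

Intermediate values appear rounded, and the algebra carries full float precision — one final rounding to 4 significant digits.
Hardness H = 0.3621 GPa = 3.621e+08 Pa.
In SI base units: W = 5.555 N, H = 3.621e+08 Pa, K = 1.379e-07.
Wear rate dV/dL = K·W/H (independent of L): 1.379e-07 · 5.555 / 3.621e+08 = 2.116e-15 m³/m.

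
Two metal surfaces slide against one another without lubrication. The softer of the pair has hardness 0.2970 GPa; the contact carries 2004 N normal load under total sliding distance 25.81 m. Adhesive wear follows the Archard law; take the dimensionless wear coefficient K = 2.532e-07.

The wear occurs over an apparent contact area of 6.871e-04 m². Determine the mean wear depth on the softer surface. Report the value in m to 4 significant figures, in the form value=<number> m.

value=6.418e-08 m

Each operation holds full precision. Intermediates are displayed rounded — rounded just once, at four significant digits.
Hardness H = 0.2970 GPa = 2.970e+08 Pa.
As SI base values: W = 2004 N, H = 2.970e+08 Pa, K = 2.532e-07.
Archard relation: V = K·W·L/H = 2.532e-07 · 2004 · 25.81 / 2.970e+08 = 4.410e-11 m³.
Mean depth h = V/A = 4.410e-11 / 6.871e-04 = 6.418e-08 m.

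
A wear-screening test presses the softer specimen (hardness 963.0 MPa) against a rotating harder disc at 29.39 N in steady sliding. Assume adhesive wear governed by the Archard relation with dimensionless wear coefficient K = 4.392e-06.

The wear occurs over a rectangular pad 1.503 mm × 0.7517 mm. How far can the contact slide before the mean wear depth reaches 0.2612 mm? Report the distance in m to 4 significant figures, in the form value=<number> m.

value=2202 m

Intermediates are printed rounded; every step runs at full float precision — one final rounding to four significant digits.
Hardness H = 963.0 MPa = 9.630e+08 Pa.
Pad sides 1.503 mm × 0.7517 mm = 1.503e-03 m × 7.517e-04 m. Contact area A = 1.503e-03 m × 7.517e-04 m = 1.130e-06 m².
Depth limit h_lim = 0.2612 mm = 2.612e-04 m.
As SI base values: W = 29.39 N, H = 9.630e+08 Pa, K = 4.392e-06.
At the depth limit, V_lim = h_lim·A = 2.612e-04 · 1.130e-06 = 2.951e-10 m³.
Sliding life L = V_lim·H/(K·W) = 2.951e-10 · 9.630e+08 / (4.392e-06 · 29.39) = 2202 m.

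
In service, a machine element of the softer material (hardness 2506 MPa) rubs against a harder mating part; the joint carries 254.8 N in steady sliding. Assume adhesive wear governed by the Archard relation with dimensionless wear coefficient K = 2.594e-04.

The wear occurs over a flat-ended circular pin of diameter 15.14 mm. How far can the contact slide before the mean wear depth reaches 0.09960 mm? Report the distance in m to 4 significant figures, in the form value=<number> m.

All working math runs at full precision. Intermediates are printed rounded, and rounded once at the end: 4 significant figures.
Hardness H = 2506 MPa = 2.506e+09 Pa.
Pin diameter d = 15.14 mm = 0.01514 m. Contact area A = π·d²/4 = π·(0.01514 m)²/4 = 1.800e-04 m².
Depth limit h_lim = 0.09960 mm = 9.960e-05 m.
Working in SI base units: W = 254.8 N, H = 2.506e+09 Pa, K = 2.594e-04.
At the depth limit, V_lim = h_lim·A = 9.960e-05 · 1.800e-04 = 1.793e-08 m³.
Sliding life L = V_lim·H/(K·W) = 1.793e-08 · 2.506e+09 / (2.594e-04 · 254.8) = 679.8 m.

value=679.8 m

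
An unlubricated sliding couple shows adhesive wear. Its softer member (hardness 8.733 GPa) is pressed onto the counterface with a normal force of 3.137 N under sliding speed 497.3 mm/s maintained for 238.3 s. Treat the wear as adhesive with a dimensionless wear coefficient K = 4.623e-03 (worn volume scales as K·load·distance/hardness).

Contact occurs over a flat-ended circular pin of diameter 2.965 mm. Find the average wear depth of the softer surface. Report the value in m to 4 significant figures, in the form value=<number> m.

Displayed values are rounded; the computation holds full precision; rounded just once, at four significant figures.
Sliding speed v = 497.3 mm/s = 0.4973 m/s. Path length L = v·t = 0.4973 m/s × 238.3 s = 118.5 m.
Hardness H = 8.733 GPa = 8.733e+09 Pa.
Pin diameter d = 2.965 mm = 0.002965 m. Contact area A = π·d²/4 = π·(0.002965 m)²/4 = 6.905e-06 m².
SI base units throughout: W = 3.137 N, H = 8.733e+09 Pa, K = 4.623e-03.
Volume removed: V = K·W·L/H = 4.623e-03 · 3.137 · 118.5 / 8.733e+09 = 1.968e-10 m³.
Mean depth h = V/A = 1.968e-10 / 6.905e-06 = 2.850e-05 m.

value=2.850e-05 m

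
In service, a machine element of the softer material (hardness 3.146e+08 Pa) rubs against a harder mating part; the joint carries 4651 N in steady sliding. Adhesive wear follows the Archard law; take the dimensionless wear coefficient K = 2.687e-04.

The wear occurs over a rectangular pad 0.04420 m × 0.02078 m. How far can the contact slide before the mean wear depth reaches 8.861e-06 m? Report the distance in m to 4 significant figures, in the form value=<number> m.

value=2.049 m

Intermediate values are shown rounded; the algebra keeps full float precision; rounded once at the end to 4 significant figures.
Convert: Contact area A = 0.04420 m × 0.02078 m = 9.185e-04 m².
As SI base values: W = 4651 N, H = 3.146e+08 Pa, K = 2.687e-04.
Limit volume V_lim = h_lim·A = 8.861e-06 · 9.185e-04 = 8.139e-09 m³.
Sliding life L = V_lim·H/(K·W) = 8.139e-09 · 3.146e+08 / (2.687e-04 · 4651) = 2.049 m.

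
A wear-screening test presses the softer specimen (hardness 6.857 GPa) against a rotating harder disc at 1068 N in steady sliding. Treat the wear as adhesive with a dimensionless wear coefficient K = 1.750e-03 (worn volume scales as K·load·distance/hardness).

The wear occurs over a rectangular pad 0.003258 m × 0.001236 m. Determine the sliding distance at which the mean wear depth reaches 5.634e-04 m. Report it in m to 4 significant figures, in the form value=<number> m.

value=8.324 m

The intermediates are printed rounded. All working math runs at full float precision; one last rounding to 4 significant figures.
Convert: Hardness H = 6.857 GPa = 6.857e+09 Pa.
Convert: Contact area A = 0.003258 m × 0.001236 m = 4.027e-06 m².
Expressed in SI base units: W = 1068 N, H = 6.857e+09 Pa, K = 1.750e-03.
Allowed volume V_lim = h_lim·A = 5.634e-04 · 4.027e-06 = 2.269e-09 m³.
So the life L = V_lim·H/(K·W) = 2.269e-09 · 6.857e+09 / (1.750e-03 · 1068) = 8.324 m.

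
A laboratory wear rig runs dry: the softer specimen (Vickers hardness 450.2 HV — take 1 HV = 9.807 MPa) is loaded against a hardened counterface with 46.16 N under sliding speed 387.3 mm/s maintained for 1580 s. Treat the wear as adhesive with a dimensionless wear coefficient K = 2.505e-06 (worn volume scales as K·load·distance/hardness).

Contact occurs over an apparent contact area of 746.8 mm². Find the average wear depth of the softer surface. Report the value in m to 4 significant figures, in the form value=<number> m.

value=2.146e-08 m

All working math carries full float precision — intermediates are shown rounded, and rounded once at the end to four significant figures.
Convert: Sliding speed v = 387.3 mm/s = 0.3873 m/s. Distance covered L = v·t = 0.3873 m/s × 1580 s = 611.9 m.
Convert: Hardness H = 450.2 HV × 9.807 MPa/HV = 4415 MPa = 4.415e+09 Pa.
Convert: Contact area A = 746.8 mm² = 7.468e-04 m².
In SI base units: W = 46.16 N, H = 4.415e+09 Pa, K = 2.505e-06.
Wear volume V = K·W·L/H = 2.505e-06 · 46.16 · 611.9 / 4.415e+09 = 1.603e-11 m³.
Depth of wear h = V/A = 1.603e-11 / 7.468e-04 = 2.146e-08 m.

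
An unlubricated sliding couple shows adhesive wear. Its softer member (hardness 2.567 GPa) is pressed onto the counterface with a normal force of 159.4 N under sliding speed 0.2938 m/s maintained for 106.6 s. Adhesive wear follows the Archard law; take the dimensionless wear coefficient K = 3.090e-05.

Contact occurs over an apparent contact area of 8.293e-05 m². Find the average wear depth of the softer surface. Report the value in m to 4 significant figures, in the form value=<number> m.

Printed values are rounded — the computation keeps full float precision — rounded just once to 4 significant figures.
Distance L = v·t = 0.2938 m/s × 106.6 s = 31.32 m.
Hardness H = 2.567 GPa = 2.567e+09 Pa.
Expressed in SI base units: W = 159.4 N, H = 2.567e+09 Pa, K = 3.090e-05.
Archard volume V = K·W·L/H = 3.090e-05 · 159.4 · 31.32 / 2.567e+09 = 6.009e-11 m³.
Depth of wear h = V/A = 6.009e-11 / 8.293e-05 = 7.246e-07 m.

value=7.246e-07 m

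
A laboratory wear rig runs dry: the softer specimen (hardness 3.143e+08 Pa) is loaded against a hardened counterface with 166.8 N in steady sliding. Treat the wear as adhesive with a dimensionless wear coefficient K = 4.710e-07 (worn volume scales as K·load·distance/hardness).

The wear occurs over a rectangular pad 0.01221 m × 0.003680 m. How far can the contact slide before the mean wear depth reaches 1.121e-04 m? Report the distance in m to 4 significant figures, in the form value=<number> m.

value=2.015e+04 m

Intermediate values are shown rounded — all working math maintains full float precision — rounded just once to 4 significant digits.
Convert: Contact area A = 0.01221 m × 0.003680 m = 4.493e-05 m².
In SI base units, W = 166.8 N, H = 3.143e+08 Pa, K = 4.710e-07.
Permissible volume V_lim = h_lim·A = 1.121e-04 · 4.493e-05 = 5.037e-09 m³.
Thus life L = V_lim·H/(K·W) = 5.037e-09 · 3.143e+08 / (4.710e-07 · 166.8) = 2.015e+04 m.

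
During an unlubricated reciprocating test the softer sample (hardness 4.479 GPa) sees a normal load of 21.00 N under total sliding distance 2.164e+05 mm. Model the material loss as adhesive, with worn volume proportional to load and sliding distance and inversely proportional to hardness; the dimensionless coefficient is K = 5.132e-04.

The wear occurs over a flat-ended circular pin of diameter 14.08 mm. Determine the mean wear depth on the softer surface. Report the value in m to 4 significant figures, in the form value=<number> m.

value=3.344e-06 m

The computation keeps full float precision — intermediate values appear rounded, and a lone final rounding, at four significant digits.
Total distance L = 2.164e+05 mm = 216.4 m.
Hardness H = 4.479 GPa = 4.479e+09 Pa.
Pin diameter d = 14.08 mm = 0.01408 m. Contact area A = π·d²/4 = π·(0.01408 m)²/4 = 1.557e-04 m².
In SI base units, W = 21.00 N, H = 4.479e+09 Pa, K = 5.132e-04.
Wear volume V = K·W·L/H = 5.132e-04 · 21.00 · 216.4 / 4.479e+09 = 5.207e-10 m³.
Depth of wear h = V/A = 5.207e-10 / 1.557e-04 = 3.344e-06 m.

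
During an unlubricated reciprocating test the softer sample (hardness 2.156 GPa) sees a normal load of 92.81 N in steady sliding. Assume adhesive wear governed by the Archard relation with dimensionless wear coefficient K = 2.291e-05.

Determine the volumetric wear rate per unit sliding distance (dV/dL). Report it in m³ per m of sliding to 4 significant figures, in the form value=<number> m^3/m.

The intermediates are printed rounded. All working math holds full float precision. Rounded just once to 4 significant digits.
Hardness H = 2.156 GPa = 2.156e+09 Pa.
As SI base values: W = 92.81 N, H = 2.156e+09 Pa, K = 2.291e-05.
The wear rate dV/dL = K·W/H (no L dependence): 2.291e-05 · 92.81 / 2.156e+09 = 9.862e-13 m³/m.

value=9.862e-13 m^3/m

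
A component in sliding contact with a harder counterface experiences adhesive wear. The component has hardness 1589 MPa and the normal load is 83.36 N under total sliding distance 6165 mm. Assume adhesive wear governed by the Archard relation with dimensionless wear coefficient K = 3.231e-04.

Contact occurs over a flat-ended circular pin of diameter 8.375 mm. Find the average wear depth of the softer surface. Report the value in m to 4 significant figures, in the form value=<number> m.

value=1.897e-06 m

Quoted intermediates are rounded. All working math runs at full precision; a lone final rounding, at 4 significant digits.
Total distance L = 6165 mm = 6.165 m.
Hardness H = 1589 MPa = 1.589e+09 Pa.
Pin diameter d = 8.375 mm = 0.008375 m. Contact area A = π·d²/4 = π·(0.008375 m)²/4 = 5.509e-05 m².
In SI base units, W = 83.36 N, H = 1.589e+09 Pa, K = 3.231e-04.
Volume removed: V = K·W·L/H = 3.231e-04 · 83.36 · 6.165 / 1.589e+09 = 1.045e-10 m³.
Depth h = V/A = 1.045e-10 / 5.509e-05 = 1.897e-06 m.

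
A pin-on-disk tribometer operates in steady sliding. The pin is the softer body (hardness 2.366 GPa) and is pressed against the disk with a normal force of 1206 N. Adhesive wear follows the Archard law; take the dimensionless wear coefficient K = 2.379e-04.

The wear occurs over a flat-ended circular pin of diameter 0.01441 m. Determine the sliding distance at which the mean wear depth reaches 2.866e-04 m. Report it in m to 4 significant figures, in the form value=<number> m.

value=385.4 m

Intermediates are shown rounded; all arithmetic holds full precision. Rounded once at the end to four significant digits.
Convert: Hardness H = 2.366 GPa = 2.366e+09 Pa.
Convert: Contact area A = π·d²/4 = π·(0.01441 m)²/4 = 1.631e-04 m².
In SI base units: W = 1206 N, H = 2.366e+09 Pa, K = 2.379e-04.
Wearable volume V_lim = h_lim·A = 2.866e-04 · 1.631e-04 = 4.674e-08 m³.
Thus life L = V_lim·H/(K·W) = 4.674e-08 · 2.366e+09 / (2.379e-04 · 1206) = 385.4 m.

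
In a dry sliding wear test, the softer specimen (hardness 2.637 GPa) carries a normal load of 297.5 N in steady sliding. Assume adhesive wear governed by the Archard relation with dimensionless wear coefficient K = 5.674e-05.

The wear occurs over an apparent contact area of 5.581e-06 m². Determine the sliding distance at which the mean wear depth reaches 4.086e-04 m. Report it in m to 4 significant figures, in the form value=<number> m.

value=356.2 m

The computation holds exact precision; intermediates appear rounded. Rounded once at the end to four significant figures.
Convert: Hardness H = 2.637 GPa = 2.637e+09 Pa.
As SI base values: W = 297.5 N, H = 2.637e+09 Pa, K = 5.674e-05.
Wearable volume V_lim = h_lim·A = 4.086e-04 · 5.581e-06 = 2.280e-09 m³.
Sliding life L = V_lim·H/(K·W) = 2.280e-09 · 2.637e+09 / (5.674e-05 · 297.5) = 356.2 m.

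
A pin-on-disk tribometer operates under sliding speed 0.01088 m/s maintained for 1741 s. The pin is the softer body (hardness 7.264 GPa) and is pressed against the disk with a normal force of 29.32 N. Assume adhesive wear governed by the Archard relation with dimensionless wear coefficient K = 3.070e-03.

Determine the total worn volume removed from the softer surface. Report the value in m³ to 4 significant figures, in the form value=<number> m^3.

All arithmetic runs at full precision. Intermediate values are shown rounded — one final rounding: four significant figures.
Convert: The distance L = v·t = 0.01088 m/s × 1741 s = 18.94 m.
Convert: Hardness H = 7.264 GPa = 7.264e+09 Pa.
Working in SI base units: W = 29.32 N, H = 7.264e+09 Pa, K = 3.070e-03.
By Archard's law, V = K·W·L/H = 3.070e-03 · 29.32 · 18.94 / 7.264e+09 = 2.347e-10 m³.

value=2.347e-10 m^3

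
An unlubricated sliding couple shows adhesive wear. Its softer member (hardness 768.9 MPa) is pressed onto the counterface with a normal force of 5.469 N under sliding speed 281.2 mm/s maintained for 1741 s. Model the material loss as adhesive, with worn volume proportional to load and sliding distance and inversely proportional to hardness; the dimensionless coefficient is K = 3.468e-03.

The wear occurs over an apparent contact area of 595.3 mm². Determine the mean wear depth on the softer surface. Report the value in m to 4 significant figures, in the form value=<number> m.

Every step carries full precision; displayed values are rounded; a single final rounding to four significant figures.
Sliding speed v = 281.2 mm/s = 0.2812 m/s. Total distance L = v·t = 0.2812 m/s × 1741 s = 489.6 m.
Hardness H = 768.9 MPa = 7.689e+08 Pa.
Contact area A = 595.3 mm² = 5.953e-04 m².
Working in SI base units: W = 5.469 N, H = 7.689e+08 Pa, K = 3.468e-03.
Apply Archard: V = K·W·L/H = 3.468e-03 · 5.469 · 489.6 / 7.689e+08 = 1.208e-08 m³.
Depth h = V/A = 1.208e-08 / 5.953e-04 = 2.029e-05 m.

value=2.029e-05 m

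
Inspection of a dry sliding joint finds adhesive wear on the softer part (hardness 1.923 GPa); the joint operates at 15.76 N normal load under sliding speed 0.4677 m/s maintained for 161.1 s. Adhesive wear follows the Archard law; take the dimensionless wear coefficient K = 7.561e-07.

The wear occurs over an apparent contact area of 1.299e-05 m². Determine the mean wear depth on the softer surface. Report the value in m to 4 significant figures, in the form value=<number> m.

All working math carries full precision — printed values are rounded, and rounded just once, at four significant figures.
Convert: Path length L = v·t = 0.4677 m/s × 161.1 s = 75.35 m.
Convert: Hardness H = 1.923 GPa = 1.923e+09 Pa.
Restated in SI base units: W = 15.76 N, H = 1.923e+09 Pa, K = 7.561e-07.
Archard relation: V = K·W·L/H = 7.561e-07 · 15.76 · 75.35 / 1.923e+09 = 4.669e-13 m³.
Average depth h = V/A = 4.669e-13 / 1.299e-05 = 3.594e-08 m.

value=3.594e-08 m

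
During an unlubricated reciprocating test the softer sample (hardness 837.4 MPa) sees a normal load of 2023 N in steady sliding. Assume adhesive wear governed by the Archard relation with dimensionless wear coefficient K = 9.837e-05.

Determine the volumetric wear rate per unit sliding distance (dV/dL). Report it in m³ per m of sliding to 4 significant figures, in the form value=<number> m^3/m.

Quoted intermediates are rounded. All arithmetic maintains full precision, and one last rounding, at 4 significant digits.
Convert: Hardness H = 837.4 MPa = 8.374e+08 Pa.
In SI base units: W = 2023 N, H = 8.374e+08 Pa, K = 9.837e-05.
Sliding wear rate dV/dL = K·W/H, so: 9.837e-05 · 2023 / 8.374e+08 = 2.376e-10 m³/m.

value=2.376e-10 m^3/m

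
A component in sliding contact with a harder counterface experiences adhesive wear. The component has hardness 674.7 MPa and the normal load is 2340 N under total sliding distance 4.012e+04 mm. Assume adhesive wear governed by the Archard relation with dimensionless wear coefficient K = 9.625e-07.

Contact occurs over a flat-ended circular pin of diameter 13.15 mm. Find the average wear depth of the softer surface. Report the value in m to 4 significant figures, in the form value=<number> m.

Shown intermediates are rounded; each operation holds exact precision — rounded just once, at four significant figures.
Path length L = 4.012e+04 mm = 40.12 m.
Hardness H = 674.7 MPa = 6.747e+08 Pa.
Pin diameter d = 13.15 mm = 0.01315 m. Contact area A = π·d²/4 = π·(0.01315 m)²/4 = 1.358e-04 m².
Working in SI base units: W = 2340 N, H = 6.747e+08 Pa, K = 9.625e-07.
Volume removed: V = K·W·L/H = 9.625e-07 · 2340 · 40.12 / 6.747e+08 = 1.339e-10 m³.
Depth h = V/A = 1.339e-10 / 1.358e-04 = 9.861e-07 m.

value=9.861e-07 m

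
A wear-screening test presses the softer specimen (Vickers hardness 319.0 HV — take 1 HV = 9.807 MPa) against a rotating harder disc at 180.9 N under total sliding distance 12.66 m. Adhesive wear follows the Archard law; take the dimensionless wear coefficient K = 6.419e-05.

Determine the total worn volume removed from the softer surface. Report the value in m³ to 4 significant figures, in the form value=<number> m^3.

value=4.699e-11 m^3

Printed values are rounded — all arithmetic maintains full precision, and rounded once at the end to four significant figures.
Hardness H = 319.0 HV × 9.807 MPa/HV = 3128 MPa = 3.128e+09 Pa.
As SI base values: W = 180.9 N, H = 3.128e+09 Pa, K = 6.419e-05.
Volume removed: V = K·W·L/H = 6.419e-05 · 180.9 · 12.66 / 3.128e+09 = 4.699e-11 m³.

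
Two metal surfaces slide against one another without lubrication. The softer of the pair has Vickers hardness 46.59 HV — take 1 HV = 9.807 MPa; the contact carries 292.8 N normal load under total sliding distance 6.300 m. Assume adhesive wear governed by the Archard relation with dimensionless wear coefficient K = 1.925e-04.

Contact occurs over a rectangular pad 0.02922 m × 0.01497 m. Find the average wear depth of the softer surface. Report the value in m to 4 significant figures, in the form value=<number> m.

value=1.777e-06 m

Shown intermediates are rounded. Each operation carries full precision. Rounded once at the end to four significant digits.
Hardness H = 46.59 HV × 9.807 MPa/HV = 456.9 MPa = 4.569e+08 Pa.
Contact area A = 0.02922 m × 0.01497 m = 4.374e-04 m².
In SI base units, W = 292.8 N, H = 4.569e+08 Pa, K = 1.925e-04.
Worn volume V = K·W·L/H = 1.925e-04 · 292.8 · 6.300 / 4.569e+08 = 7.772e-10 m³.
Average depth h = V/A = 7.772e-10 / 4.374e-04 = 1.777e-06 m.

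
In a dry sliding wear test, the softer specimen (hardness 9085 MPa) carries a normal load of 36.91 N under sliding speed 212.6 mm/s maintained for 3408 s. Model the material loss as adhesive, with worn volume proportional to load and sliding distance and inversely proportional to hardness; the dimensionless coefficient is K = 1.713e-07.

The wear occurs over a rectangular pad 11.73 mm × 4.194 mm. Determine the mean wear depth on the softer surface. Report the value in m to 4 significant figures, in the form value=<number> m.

value=1.025e-08 m

Intermediate values are printed rounded, and every step keeps exact precision. Rounded just once to 4 significant figures.
Sliding speed v = 212.6 mm/s = 0.2126 m/s. Distance covered L = v·t = 0.2126 m/s × 3408 s = 724.5 m.
Hardness H = 9085 MPa = 9.085e+09 Pa.
Pad sides 11.73 mm × 4.194 mm = 0.01173 m × 0.004194 m. Contact area A = 0.01173 m × 0.004194 m = 4.920e-05 m².
Expressed in SI base units: W = 36.91 N, H = 9.085e+09 Pa, K = 1.713e-07.
The Archard volume V = K·W·L/H = 1.713e-07 · 36.91 · 724.5 / 9.085e+09 = 5.042e-13 m³.
Mean wear depth h = V/A = 5.042e-13 / 4.920e-05 = 1.025e-08 m.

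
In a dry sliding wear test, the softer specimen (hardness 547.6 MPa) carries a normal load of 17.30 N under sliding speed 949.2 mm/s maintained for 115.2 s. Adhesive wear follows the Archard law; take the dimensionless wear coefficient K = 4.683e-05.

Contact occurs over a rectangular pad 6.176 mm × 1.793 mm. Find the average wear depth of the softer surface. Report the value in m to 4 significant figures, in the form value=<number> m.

The computation carries full float precision, and intermediates are printed rounded. Rounded once at the end: 4 significant digits.
Sliding speed v = 949.2 mm/s = 0.9492 m/s. Total distance L = v·t = 0.9492 m/s × 115.2 s = 109.3 m.
Hardness H = 547.6 MPa = 5.476e+08 Pa.
Pad sides 6.176 mm × 1.793 mm = 0.006176 m × 0.001793 m. Contact area A = 0.006176 m × 0.001793 m = 1.107e-05 m².
Working in SI base units: W = 17.30 N, H = 5.476e+08 Pa, K = 4.683e-05.
Apply Archard: V = K·W·L/H = 4.683e-05 · 17.30 · 109.3 / 5.476e+08 = 1.618e-10 m³.
Depth of wear h = V/A = 1.618e-10 / 1.107e-05 = 1.461e-05 m.

value=1.461e-05 m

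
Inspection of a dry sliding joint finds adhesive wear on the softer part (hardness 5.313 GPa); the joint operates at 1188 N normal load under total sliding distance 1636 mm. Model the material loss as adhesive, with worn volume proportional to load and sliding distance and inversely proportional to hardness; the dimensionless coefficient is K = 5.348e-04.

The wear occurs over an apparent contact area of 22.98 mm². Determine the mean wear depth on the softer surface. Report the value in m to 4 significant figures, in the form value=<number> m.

value=8.513e-06 m

All working math carries full precision. The intermediates appear rounded; one final rounding, at four significant digits.
Convert: Distance covered L = 1636 mm = 1.636 m.
Convert: Hardness H = 5.313 GPa = 5.313e+09 Pa.
Convert: Contact area A = 22.98 mm² = 2.298e-05 m².
In SI base units: W = 1188 N, H = 5.313e+09 Pa, K = 5.348e-04.
The Archard volume V = K·W·L/H = 5.348e-04 · 1188 · 1.636 / 5.313e+09 = 1.956e-10 m³.
Average depth h = V/A = 1.956e-10 / 2.298e-05 = 8.513e-06 m.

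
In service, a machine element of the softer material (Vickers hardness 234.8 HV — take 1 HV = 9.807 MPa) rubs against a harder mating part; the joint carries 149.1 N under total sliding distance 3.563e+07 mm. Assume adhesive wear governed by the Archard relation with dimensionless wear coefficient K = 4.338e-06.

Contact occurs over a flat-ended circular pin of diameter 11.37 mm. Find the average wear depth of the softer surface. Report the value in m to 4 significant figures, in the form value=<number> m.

value=9.857e-05 m

The intermediates appear rounded; each operation carries exact precision — one final rounding to four significant figures.
Convert: The distance L = 3.563e+07 mm = 3.563e+04 m.
Convert: Hardness H = 234.8 HV × 9.807 MPa/HV = 2303 MPa = 2.303e+09 Pa.
Convert: Pin diameter d = 11.37 mm = 0.01137 m. Contact area A = π·d²/4 = π·(0.01137 m)²/4 = 1.015e-04 m².
In SI base units, W = 149.1 N, H = 2.303e+09 Pa, K = 4.338e-06.
Archard relation: V = K·W·L/H = 4.338e-06 · 149.1 · 3.563e+04 / 2.303e+09 = 1.001e-08 m³.
Wear depth h = V/A = 1.001e-08 / 1.015e-04 = 9.857e-05 m.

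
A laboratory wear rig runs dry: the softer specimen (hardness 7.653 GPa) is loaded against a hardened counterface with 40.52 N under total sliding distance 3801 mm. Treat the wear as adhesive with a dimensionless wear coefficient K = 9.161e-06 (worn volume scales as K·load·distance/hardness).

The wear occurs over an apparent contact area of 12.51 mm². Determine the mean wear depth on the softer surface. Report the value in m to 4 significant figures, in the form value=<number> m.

Each operation holds full precision; intermediates are printed rounded; one final rounding to four significant figures.
Sliding distance L = 3801 mm = 3.801 m.
Hardness H = 7.653 GPa = 7.653e+09 Pa.
Contact area A = 12.51 mm² = 1.251e-05 m².
Restated in SI base units: W = 40.52 N, H = 7.653e+09 Pa, K = 9.161e-06.
Worn volume V = K·W·L/H = 9.161e-06 · 40.52 · 3.801 / 7.653e+09 = 1.844e-13 m³.
Mean wear depth h = V/A = 1.844e-13 / 1.251e-05 = 1.474e-08 m.

value=1.474e-08 m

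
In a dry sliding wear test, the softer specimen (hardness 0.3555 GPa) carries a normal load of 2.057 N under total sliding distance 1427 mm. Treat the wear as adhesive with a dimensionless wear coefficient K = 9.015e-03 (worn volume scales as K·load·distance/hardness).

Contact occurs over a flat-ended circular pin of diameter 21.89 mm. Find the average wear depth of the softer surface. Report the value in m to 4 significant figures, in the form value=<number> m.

value=1.978e-07 m

The intermediates are shown rounded. All arithmetic holds full precision — one final rounding, at 4 significant digits.
Convert: Total distance L = 1427 mm = 1.427 m.
Convert: Hardness H = 0.3555 GPa = 3.555e+08 Pa.
Convert: Pin diameter d = 21.89 mm = 0.02189 m. Contact area A = π·d²/4 = π·(0.02189 m)²/4 = 3.763e-04 m².
Collected in SI base units: W = 2.057 N, H = 3.555e+08 Pa, K = 9.015e-03.
Volume removed: V = K·W·L/H = 9.015e-03 · 2.057 · 1.427 / 3.555e+08 = 7.444e-11 m³.
Average depth h = V/A = 7.444e-11 / 3.763e-04 = 1.978e-07 m.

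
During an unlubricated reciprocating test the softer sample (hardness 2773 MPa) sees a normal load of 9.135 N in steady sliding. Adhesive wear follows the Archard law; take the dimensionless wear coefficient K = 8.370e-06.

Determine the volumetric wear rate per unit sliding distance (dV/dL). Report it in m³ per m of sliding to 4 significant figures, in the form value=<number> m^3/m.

value=2.757e-14 m^3/m

All working math holds full float precision; intermediates are printed rounded — one final rounding to four significant digits.
Hardness H = 2773 MPa = 2.773e+09 Pa.
In SI base units, W = 9.135 N, H = 2.773e+09 Pa, K = 8.370e-06.
Wear rate dV/dL = K·W/H, per unit distance: 8.370e-06 · 9.135 / 2.773e+09 = 2.757e-14 m³/m.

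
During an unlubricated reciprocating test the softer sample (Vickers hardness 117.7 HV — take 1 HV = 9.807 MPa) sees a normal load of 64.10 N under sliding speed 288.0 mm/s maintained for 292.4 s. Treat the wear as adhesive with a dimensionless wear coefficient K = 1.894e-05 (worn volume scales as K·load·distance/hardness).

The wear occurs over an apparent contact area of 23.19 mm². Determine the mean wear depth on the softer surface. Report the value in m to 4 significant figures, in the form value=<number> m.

value=3.819e-06 m

The intermediates are displayed rounded; all working math keeps full precision — a lone final rounding: four significant figures.
Sliding speed v = 288.0 mm/s = 0.2880 m/s. Sliding distance L = v·t = 0.2880 m/s × 292.4 s = 84.21 m.
Hardness H = 117.7 HV × 9.807 MPa/HV = 1154 MPa = 1.154e+09 Pa.
Contact area A = 23.19 mm² = 2.319e-05 m².
SI base units throughout: W = 64.10 N, H = 1.154e+09 Pa, K = 1.894e-05.
The Archard volume V = K·W·L/H = 1.894e-05 · 64.10 · 84.21 / 1.154e+09 = 8.857e-11 m³.
Mean wear depth h = V/A = 8.857e-11 / 2.319e-05 = 3.819e-06 m.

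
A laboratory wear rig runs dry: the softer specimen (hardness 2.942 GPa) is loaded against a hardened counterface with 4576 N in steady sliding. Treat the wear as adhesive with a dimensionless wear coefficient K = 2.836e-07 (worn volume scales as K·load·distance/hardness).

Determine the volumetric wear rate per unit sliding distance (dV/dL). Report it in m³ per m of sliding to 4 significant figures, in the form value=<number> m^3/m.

The intermediates are printed rounded — every step maintains full precision. Rounded just once, at four significant digits.
Hardness H = 2.942 GPa = 2.942e+09 Pa.
Expressed in SI base units: W = 4576 N, H = 2.942e+09 Pa, K = 2.836e-07.
Wear rate dV/dL = K·W/H, so: 2.836e-07 · 4576 / 2.942e+09 = 4.411e-13 m³/m.

value=4.411e-13 m^3/m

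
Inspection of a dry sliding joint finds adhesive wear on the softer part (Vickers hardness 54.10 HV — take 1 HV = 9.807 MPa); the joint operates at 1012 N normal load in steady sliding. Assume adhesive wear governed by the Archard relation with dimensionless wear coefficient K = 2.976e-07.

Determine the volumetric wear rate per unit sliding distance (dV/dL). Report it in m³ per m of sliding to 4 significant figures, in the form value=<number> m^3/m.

value=5.676e-13 m^3/m

Intermediates are displayed rounded — every step runs at full float precision; rounded just once, at 4 significant digits.
Convert: Hardness H = 54.10 HV × 9.807 MPa/HV = 530.6 MPa = 5.306e+08 Pa.
Working in SI base units: W = 1012 N, H = 5.306e+08 Pa, K = 2.976e-07.
Wear rate dV/dL = K·W/H, per unit distance: 2.976e-07 · 1012 / 5.306e+08 = 5.676e-13 m³/m.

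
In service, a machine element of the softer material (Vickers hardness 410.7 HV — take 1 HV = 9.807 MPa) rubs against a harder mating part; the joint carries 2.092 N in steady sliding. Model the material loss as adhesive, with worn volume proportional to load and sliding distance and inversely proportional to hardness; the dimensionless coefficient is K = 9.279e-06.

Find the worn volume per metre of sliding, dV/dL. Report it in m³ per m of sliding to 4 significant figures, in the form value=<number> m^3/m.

value=4.819e-15 m^3/m

Every step runs at exact precision. Intermediate values appear rounded; one last rounding: four significant digits.
Hardness H = 410.7 HV × 9.807 MPa/HV = 4028 MPa = 4.028e+09 Pa.
In SI base units: W = 2.092 N, H = 4.028e+09 Pa, K = 9.279e-06.
Sliding wear rate dV/dL = K·W/H: 9.279e-06 · 2.092 / 4.028e+09 = 4.819e-15 m³/m.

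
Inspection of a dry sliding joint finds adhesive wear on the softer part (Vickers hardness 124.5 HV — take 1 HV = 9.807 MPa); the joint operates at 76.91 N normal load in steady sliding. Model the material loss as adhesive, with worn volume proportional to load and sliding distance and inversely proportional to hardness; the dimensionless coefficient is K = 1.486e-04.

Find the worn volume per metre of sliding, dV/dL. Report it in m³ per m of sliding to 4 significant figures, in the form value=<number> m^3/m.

The algebra carries exact precision — the intermediates appear rounded. Rounded just once: four significant figures.
Convert: Hardness H = 124.5 HV × 9.807 MPa/HV = 1221 MPa = 1.221e+09 Pa.
Restated in SI base units: W = 76.91 N, H = 1.221e+09 Pa, K = 1.486e-04.
Rate of wear dV/dL = K·W/H (independent of L): 1.486e-04 · 76.91 / 1.221e+09 = 9.360e-12 m³/m.

value=9.360e-12 m^3/m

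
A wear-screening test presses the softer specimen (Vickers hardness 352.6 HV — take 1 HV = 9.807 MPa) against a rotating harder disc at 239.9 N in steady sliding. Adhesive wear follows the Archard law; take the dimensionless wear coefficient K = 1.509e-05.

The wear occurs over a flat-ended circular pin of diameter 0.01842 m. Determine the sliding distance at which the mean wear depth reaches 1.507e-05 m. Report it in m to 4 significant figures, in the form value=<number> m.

Displayed values are rounded — each operation maintains full float precision. Rounded just once: 4 significant digits.
Convert: Hardness H = 352.6 HV × 9.807 MPa/HV = 3458 MPa = 3.458e+09 Pa.
Convert: Contact area A = π·d²/4 = π·(0.01842 m)²/4 = 2.665e-04 m².
Expressed in SI base units: W = 239.9 N, H = 3.458e+09 Pa, K = 1.509e-05.
Permissible volume V_lim = h_lim·A = 1.507e-05 · 2.665e-04 = 4.016e-09 m³.
Life L = V_lim·H/(K·W) = 4.016e-09 · 3.458e+09 / (1.509e-05 · 239.9) = 3836 m.

value=3836 m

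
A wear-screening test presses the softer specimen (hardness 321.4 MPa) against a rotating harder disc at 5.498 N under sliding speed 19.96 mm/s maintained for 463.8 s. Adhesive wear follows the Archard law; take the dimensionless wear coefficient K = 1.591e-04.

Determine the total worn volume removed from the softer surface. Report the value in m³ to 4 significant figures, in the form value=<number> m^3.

All working math holds full float precision, and the intermediates are shown rounded; a single final rounding, at 4 significant figures.
Convert: Sliding speed v = 19.96 mm/s = 0.01996 m/s. Sliding distance L = v·t = 0.01996 m/s × 463.8 s = 9.257 m.
Convert: Hardness H = 321.4 MPa = 3.214e+08 Pa.
Working in SI base units: W = 5.498 N, H = 3.214e+08 Pa, K = 1.591e-04.
By Archard's law, V = K·W·L/H = 1.591e-04 · 5.498 · 9.257 / 3.214e+08 = 2.520e-11 m³.

value=2.520e-11 m^3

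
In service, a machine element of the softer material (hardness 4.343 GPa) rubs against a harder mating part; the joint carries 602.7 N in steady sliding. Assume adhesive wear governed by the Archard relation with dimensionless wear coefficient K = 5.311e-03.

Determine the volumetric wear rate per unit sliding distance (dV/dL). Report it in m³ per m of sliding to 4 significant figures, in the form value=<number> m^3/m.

Intermediate values are shown rounded — all working math carries full float precision — a lone final rounding, at four significant digits.
Hardness H = 4.343 GPa = 4.343e+09 Pa.
SI base units throughout: W = 602.7 N, H = 4.343e+09 Pa, K = 5.311e-03.
Sliding wear rate dV/dL = K·W/H, per unit distance: 5.311e-03 · 602.7 / 4.343e+09 = 7.370e-10 m³/m.

value=7.370e-10 m^3/m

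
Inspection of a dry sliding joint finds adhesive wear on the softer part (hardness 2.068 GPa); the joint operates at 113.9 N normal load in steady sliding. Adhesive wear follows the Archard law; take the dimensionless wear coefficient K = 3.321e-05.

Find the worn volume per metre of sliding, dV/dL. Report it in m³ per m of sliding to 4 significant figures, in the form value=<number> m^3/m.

value=1.829e-12 m^3/m

Intermediates are shown rounded. Each operation holds full precision — one final rounding to four significant figures.
Convert: Hardness H = 2.068 GPa = 2.068e+09 Pa.
In SI base units, W = 113.9 N, H = 2.068e+09 Pa, K = 3.321e-05.
Volumetric rate dV/dL = K·W/H — distance-free: 3.321e-05 · 113.9 / 2.068e+09 = 1.829e-12 m³/m.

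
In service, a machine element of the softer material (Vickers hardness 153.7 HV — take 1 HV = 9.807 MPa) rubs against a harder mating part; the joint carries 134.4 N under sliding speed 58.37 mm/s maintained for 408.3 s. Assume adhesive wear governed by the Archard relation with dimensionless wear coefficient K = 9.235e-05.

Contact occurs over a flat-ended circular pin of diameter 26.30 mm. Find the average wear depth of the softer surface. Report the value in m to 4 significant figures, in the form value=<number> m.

Every step maintains full precision; the intermediates appear rounded. Rounded once at the end: four significant digits.
Sliding speed v = 58.37 mm/s = 0.05837 m/s. Sliding distance L = v·t = 0.05837 m/s × 408.3 s = 23.83 m.
Hardness H = 153.7 HV × 9.807 MPa/HV = 1507 MPa = 1.507e+09 Pa.
Pin diameter d = 26.30 mm = 0.02630 m. Contact area A = π·d²/4 = π·(0.02630 m)²/4 = 5.433e-04 m².
SI base units throughout: W = 134.4 N, H = 1.507e+09 Pa, K = 9.235e-05.
Volume removed: V = K·W·L/H = 9.235e-05 · 134.4 · 23.83 / 1.507e+09 = 1.962e-10 m³.
Depth h = V/A = 1.962e-10 / 5.433e-04 = 3.612e-07 m.

value=3.612e-07 m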